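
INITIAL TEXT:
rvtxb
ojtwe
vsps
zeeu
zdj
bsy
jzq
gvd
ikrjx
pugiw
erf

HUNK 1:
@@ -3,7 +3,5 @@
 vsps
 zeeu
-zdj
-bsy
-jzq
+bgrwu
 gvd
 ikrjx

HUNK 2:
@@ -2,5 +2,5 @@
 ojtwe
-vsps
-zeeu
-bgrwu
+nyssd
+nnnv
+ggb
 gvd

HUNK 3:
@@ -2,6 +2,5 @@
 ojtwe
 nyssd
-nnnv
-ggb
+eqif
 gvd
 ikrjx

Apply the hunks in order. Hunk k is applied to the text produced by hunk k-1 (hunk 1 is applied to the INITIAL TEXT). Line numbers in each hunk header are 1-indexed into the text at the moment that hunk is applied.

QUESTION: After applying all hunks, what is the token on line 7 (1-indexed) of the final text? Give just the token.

Answer: pugiw

Derivation:
Hunk 1: at line 3 remove [zdj,bsy,jzq] add [bgrwu] -> 9 lines: rvtxb ojtwe vsps zeeu bgrwu gvd ikrjx pugiw erf
Hunk 2: at line 2 remove [vsps,zeeu,bgrwu] add [nyssd,nnnv,ggb] -> 9 lines: rvtxb ojtwe nyssd nnnv ggb gvd ikrjx pugiw erf
Hunk 3: at line 2 remove [nnnv,ggb] add [eqif] -> 8 lines: rvtxb ojtwe nyssd eqif gvd ikrjx pugiw erf
Final line 7: pugiw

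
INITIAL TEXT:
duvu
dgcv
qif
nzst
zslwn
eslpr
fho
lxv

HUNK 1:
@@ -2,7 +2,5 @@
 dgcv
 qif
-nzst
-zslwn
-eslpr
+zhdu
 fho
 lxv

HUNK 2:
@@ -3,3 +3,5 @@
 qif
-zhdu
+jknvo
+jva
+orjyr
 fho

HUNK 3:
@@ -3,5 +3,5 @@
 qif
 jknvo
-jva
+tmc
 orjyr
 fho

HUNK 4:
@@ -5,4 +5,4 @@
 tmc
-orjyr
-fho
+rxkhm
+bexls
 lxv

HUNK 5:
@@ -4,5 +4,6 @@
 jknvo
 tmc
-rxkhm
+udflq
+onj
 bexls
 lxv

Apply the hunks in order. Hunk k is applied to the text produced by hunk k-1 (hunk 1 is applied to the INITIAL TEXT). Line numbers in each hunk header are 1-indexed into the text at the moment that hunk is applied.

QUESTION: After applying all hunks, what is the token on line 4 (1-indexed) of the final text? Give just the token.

Answer: jknvo

Derivation:
Hunk 1: at line 2 remove [nzst,zslwn,eslpr] add [zhdu] -> 6 lines: duvu dgcv qif zhdu fho lxv
Hunk 2: at line 3 remove [zhdu] add [jknvo,jva,orjyr] -> 8 lines: duvu dgcv qif jknvo jva orjyr fho lxv
Hunk 3: at line 3 remove [jva] add [tmc] -> 8 lines: duvu dgcv qif jknvo tmc orjyr fho lxv
Hunk 4: at line 5 remove [orjyr,fho] add [rxkhm,bexls] -> 8 lines: duvu dgcv qif jknvo tmc rxkhm bexls lxv
Hunk 5: at line 4 remove [rxkhm] add [udflq,onj] -> 9 lines: duvu dgcv qif jknvo tmc udflq onj bexls lxv
Final line 4: jknvo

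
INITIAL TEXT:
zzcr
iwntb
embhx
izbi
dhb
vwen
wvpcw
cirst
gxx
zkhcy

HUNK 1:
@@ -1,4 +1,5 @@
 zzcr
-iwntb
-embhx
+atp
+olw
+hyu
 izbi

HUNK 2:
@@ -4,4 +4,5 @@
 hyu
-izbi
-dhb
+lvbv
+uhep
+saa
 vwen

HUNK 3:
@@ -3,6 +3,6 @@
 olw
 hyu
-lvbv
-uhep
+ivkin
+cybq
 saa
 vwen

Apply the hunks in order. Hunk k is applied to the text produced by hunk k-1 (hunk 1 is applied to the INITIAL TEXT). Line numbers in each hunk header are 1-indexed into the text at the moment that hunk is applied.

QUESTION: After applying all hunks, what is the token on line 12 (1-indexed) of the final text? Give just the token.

Hunk 1: at line 1 remove [iwntb,embhx] add [atp,olw,hyu] -> 11 lines: zzcr atp olw hyu izbi dhb vwen wvpcw cirst gxx zkhcy
Hunk 2: at line 4 remove [izbi,dhb] add [lvbv,uhep,saa] -> 12 lines: zzcr atp olw hyu lvbv uhep saa vwen wvpcw cirst gxx zkhcy
Hunk 3: at line 3 remove [lvbv,uhep] add [ivkin,cybq] -> 12 lines: zzcr atp olw hyu ivkin cybq saa vwen wvpcw cirst gxx zkhcy
Final line 12: zkhcy

Answer: zkhcy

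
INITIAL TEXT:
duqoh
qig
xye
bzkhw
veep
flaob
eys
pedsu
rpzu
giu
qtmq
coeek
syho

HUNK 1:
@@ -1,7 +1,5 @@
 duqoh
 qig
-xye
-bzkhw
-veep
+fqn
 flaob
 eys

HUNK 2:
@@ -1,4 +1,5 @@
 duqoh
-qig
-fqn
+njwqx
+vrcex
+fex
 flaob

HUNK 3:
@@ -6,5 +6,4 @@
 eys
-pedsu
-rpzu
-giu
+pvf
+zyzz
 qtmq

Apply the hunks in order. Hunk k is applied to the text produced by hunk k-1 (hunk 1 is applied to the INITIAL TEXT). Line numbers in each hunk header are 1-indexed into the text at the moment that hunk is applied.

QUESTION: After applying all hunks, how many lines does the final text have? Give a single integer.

Answer: 11

Derivation:
Hunk 1: at line 1 remove [xye,bzkhw,veep] add [fqn] -> 11 lines: duqoh qig fqn flaob eys pedsu rpzu giu qtmq coeek syho
Hunk 2: at line 1 remove [qig,fqn] add [njwqx,vrcex,fex] -> 12 lines: duqoh njwqx vrcex fex flaob eys pedsu rpzu giu qtmq coeek syho
Hunk 3: at line 6 remove [pedsu,rpzu,giu] add [pvf,zyzz] -> 11 lines: duqoh njwqx vrcex fex flaob eys pvf zyzz qtmq coeek syho
Final line count: 11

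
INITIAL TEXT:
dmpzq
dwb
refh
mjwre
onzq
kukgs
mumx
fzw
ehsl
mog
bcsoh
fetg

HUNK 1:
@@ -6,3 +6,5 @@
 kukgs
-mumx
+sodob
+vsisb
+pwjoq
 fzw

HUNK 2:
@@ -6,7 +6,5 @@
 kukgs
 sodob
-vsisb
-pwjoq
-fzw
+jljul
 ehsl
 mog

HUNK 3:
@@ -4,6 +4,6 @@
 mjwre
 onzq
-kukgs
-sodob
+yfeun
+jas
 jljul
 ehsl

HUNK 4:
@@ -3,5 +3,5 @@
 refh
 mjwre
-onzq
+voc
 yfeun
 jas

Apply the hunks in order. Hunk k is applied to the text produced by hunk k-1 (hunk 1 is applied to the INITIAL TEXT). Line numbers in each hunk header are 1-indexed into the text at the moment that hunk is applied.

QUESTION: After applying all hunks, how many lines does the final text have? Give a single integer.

Answer: 12

Derivation:
Hunk 1: at line 6 remove [mumx] add [sodob,vsisb,pwjoq] -> 14 lines: dmpzq dwb refh mjwre onzq kukgs sodob vsisb pwjoq fzw ehsl mog bcsoh fetg
Hunk 2: at line 6 remove [vsisb,pwjoq,fzw] add [jljul] -> 12 lines: dmpzq dwb refh mjwre onzq kukgs sodob jljul ehsl mog bcsoh fetg
Hunk 3: at line 4 remove [kukgs,sodob] add [yfeun,jas] -> 12 lines: dmpzq dwb refh mjwre onzq yfeun jas jljul ehsl mog bcsoh fetg
Hunk 4: at line 3 remove [onzq] add [voc] -> 12 lines: dmpzq dwb refh mjwre voc yfeun jas jljul ehsl mog bcsoh fetg
Final line count: 12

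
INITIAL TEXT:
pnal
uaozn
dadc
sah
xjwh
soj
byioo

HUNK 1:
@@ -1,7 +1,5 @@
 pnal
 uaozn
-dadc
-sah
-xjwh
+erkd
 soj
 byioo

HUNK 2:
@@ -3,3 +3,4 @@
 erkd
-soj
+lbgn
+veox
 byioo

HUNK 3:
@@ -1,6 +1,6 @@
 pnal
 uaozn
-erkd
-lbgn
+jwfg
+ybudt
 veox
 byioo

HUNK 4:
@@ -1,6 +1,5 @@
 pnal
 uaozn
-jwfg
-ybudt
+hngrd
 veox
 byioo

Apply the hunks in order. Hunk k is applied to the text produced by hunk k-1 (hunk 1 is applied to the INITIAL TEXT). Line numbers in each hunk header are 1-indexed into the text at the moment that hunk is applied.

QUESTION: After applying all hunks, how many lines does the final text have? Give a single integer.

Answer: 5

Derivation:
Hunk 1: at line 1 remove [dadc,sah,xjwh] add [erkd] -> 5 lines: pnal uaozn erkd soj byioo
Hunk 2: at line 3 remove [soj] add [lbgn,veox] -> 6 lines: pnal uaozn erkd lbgn veox byioo
Hunk 3: at line 1 remove [erkd,lbgn] add [jwfg,ybudt] -> 6 lines: pnal uaozn jwfg ybudt veox byioo
Hunk 4: at line 1 remove [jwfg,ybudt] add [hngrd] -> 5 lines: pnal uaozn hngrd veox byioo
Final line count: 5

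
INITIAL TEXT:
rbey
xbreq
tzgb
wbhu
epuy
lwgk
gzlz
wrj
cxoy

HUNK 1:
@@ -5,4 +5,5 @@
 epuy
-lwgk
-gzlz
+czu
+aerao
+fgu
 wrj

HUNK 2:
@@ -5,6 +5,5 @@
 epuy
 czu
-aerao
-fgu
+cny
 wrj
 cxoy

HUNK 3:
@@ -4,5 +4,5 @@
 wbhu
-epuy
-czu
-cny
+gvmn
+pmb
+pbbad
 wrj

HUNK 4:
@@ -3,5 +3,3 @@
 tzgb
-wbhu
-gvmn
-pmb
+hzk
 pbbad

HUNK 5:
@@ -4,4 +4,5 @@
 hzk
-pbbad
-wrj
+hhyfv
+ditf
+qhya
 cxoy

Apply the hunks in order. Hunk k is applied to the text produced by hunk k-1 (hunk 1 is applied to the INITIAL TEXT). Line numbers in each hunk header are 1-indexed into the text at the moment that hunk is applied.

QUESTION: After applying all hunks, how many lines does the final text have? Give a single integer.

Answer: 8

Derivation:
Hunk 1: at line 5 remove [lwgk,gzlz] add [czu,aerao,fgu] -> 10 lines: rbey xbreq tzgb wbhu epuy czu aerao fgu wrj cxoy
Hunk 2: at line 5 remove [aerao,fgu] add [cny] -> 9 lines: rbey xbreq tzgb wbhu epuy czu cny wrj cxoy
Hunk 3: at line 4 remove [epuy,czu,cny] add [gvmn,pmb,pbbad] -> 9 lines: rbey xbreq tzgb wbhu gvmn pmb pbbad wrj cxoy
Hunk 4: at line 3 remove [wbhu,gvmn,pmb] add [hzk] -> 7 lines: rbey xbreq tzgb hzk pbbad wrj cxoy
Hunk 5: at line 4 remove [pbbad,wrj] add [hhyfv,ditf,qhya] -> 8 lines: rbey xbreq tzgb hzk hhyfv ditf qhya cxoy
Final line count: 8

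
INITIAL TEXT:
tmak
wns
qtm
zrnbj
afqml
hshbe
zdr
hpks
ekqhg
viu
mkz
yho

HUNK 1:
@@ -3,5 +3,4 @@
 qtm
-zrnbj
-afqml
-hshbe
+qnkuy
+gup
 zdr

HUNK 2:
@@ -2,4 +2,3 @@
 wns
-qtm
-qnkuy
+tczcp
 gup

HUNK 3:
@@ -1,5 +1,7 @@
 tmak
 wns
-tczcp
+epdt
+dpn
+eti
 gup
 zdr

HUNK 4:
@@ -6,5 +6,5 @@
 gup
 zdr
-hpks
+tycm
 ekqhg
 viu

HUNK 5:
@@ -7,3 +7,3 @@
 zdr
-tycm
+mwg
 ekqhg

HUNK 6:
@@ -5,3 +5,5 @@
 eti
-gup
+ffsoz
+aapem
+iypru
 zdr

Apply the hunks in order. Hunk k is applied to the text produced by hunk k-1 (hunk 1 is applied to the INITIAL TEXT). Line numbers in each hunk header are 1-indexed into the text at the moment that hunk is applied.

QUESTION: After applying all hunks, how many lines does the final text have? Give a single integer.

Hunk 1: at line 3 remove [zrnbj,afqml,hshbe] add [qnkuy,gup] -> 11 lines: tmak wns qtm qnkuy gup zdr hpks ekqhg viu mkz yho
Hunk 2: at line 2 remove [qtm,qnkuy] add [tczcp] -> 10 lines: tmak wns tczcp gup zdr hpks ekqhg viu mkz yho
Hunk 3: at line 1 remove [tczcp] add [epdt,dpn,eti] -> 12 lines: tmak wns epdt dpn eti gup zdr hpks ekqhg viu mkz yho
Hunk 4: at line 6 remove [hpks] add [tycm] -> 12 lines: tmak wns epdt dpn eti gup zdr tycm ekqhg viu mkz yho
Hunk 5: at line 7 remove [tycm] add [mwg] -> 12 lines: tmak wns epdt dpn eti gup zdr mwg ekqhg viu mkz yho
Hunk 6: at line 5 remove [gup] add [ffsoz,aapem,iypru] -> 14 lines: tmak wns epdt dpn eti ffsoz aapem iypru zdr mwg ekqhg viu mkz yho
Final line count: 14

Answer: 14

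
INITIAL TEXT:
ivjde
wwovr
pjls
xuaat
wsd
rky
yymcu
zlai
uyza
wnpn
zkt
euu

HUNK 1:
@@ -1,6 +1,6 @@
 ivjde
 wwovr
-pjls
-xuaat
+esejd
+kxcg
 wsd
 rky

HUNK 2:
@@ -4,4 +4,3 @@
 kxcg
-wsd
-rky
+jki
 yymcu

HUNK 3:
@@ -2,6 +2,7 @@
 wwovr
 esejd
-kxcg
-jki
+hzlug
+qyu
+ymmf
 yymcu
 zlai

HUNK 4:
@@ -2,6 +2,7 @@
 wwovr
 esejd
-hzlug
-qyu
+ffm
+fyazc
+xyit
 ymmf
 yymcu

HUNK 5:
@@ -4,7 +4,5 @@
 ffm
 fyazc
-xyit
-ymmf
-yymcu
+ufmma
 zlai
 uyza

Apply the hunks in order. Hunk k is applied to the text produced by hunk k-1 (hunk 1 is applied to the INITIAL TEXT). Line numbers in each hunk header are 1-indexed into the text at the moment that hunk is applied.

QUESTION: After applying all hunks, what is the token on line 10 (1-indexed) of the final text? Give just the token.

Answer: zkt

Derivation:
Hunk 1: at line 1 remove [pjls,xuaat] add [esejd,kxcg] -> 12 lines: ivjde wwovr esejd kxcg wsd rky yymcu zlai uyza wnpn zkt euu
Hunk 2: at line 4 remove [wsd,rky] add [jki] -> 11 lines: ivjde wwovr esejd kxcg jki yymcu zlai uyza wnpn zkt euu
Hunk 3: at line 2 remove [kxcg,jki] add [hzlug,qyu,ymmf] -> 12 lines: ivjde wwovr esejd hzlug qyu ymmf yymcu zlai uyza wnpn zkt euu
Hunk 4: at line 2 remove [hzlug,qyu] add [ffm,fyazc,xyit] -> 13 lines: ivjde wwovr esejd ffm fyazc xyit ymmf yymcu zlai uyza wnpn zkt euu
Hunk 5: at line 4 remove [xyit,ymmf,yymcu] add [ufmma] -> 11 lines: ivjde wwovr esejd ffm fyazc ufmma zlai uyza wnpn zkt euu
Final line 10: zkt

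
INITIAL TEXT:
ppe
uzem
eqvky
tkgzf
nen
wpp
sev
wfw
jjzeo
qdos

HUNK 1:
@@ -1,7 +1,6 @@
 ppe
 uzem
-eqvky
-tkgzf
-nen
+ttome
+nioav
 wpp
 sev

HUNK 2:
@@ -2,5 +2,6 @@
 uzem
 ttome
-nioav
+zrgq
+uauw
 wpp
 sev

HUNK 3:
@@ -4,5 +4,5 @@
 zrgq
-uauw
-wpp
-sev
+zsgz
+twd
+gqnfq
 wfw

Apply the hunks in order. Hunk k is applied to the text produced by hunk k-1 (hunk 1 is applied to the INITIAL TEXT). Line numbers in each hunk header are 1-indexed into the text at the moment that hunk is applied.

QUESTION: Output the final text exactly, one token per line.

Hunk 1: at line 1 remove [eqvky,tkgzf,nen] add [ttome,nioav] -> 9 lines: ppe uzem ttome nioav wpp sev wfw jjzeo qdos
Hunk 2: at line 2 remove [nioav] add [zrgq,uauw] -> 10 lines: ppe uzem ttome zrgq uauw wpp sev wfw jjzeo qdos
Hunk 3: at line 4 remove [uauw,wpp,sev] add [zsgz,twd,gqnfq] -> 10 lines: ppe uzem ttome zrgq zsgz twd gqnfq wfw jjzeo qdos

Answer: ppe
uzem
ttome
zrgq
zsgz
twd
gqnfq
wfw
jjzeo
qdos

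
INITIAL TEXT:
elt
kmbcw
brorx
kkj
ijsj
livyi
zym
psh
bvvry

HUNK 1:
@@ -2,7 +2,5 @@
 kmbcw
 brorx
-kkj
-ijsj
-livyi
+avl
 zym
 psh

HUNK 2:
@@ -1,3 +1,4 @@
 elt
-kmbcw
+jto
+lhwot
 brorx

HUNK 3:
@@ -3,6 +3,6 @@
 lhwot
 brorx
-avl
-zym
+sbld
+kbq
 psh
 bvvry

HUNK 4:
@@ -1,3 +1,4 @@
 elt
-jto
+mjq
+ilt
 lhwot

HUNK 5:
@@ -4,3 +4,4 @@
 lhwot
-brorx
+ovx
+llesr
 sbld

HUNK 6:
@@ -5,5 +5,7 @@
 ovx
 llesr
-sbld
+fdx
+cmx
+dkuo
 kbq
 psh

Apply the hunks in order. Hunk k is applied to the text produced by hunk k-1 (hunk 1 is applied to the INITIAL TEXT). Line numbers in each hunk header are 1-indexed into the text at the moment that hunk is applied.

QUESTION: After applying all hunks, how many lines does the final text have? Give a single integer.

Hunk 1: at line 2 remove [kkj,ijsj,livyi] add [avl] -> 7 lines: elt kmbcw brorx avl zym psh bvvry
Hunk 2: at line 1 remove [kmbcw] add [jto,lhwot] -> 8 lines: elt jto lhwot brorx avl zym psh bvvry
Hunk 3: at line 3 remove [avl,zym] add [sbld,kbq] -> 8 lines: elt jto lhwot brorx sbld kbq psh bvvry
Hunk 4: at line 1 remove [jto] add [mjq,ilt] -> 9 lines: elt mjq ilt lhwot brorx sbld kbq psh bvvry
Hunk 5: at line 4 remove [brorx] add [ovx,llesr] -> 10 lines: elt mjq ilt lhwot ovx llesr sbld kbq psh bvvry
Hunk 6: at line 5 remove [sbld] add [fdx,cmx,dkuo] -> 12 lines: elt mjq ilt lhwot ovx llesr fdx cmx dkuo kbq psh bvvry
Final line count: 12

Answer: 12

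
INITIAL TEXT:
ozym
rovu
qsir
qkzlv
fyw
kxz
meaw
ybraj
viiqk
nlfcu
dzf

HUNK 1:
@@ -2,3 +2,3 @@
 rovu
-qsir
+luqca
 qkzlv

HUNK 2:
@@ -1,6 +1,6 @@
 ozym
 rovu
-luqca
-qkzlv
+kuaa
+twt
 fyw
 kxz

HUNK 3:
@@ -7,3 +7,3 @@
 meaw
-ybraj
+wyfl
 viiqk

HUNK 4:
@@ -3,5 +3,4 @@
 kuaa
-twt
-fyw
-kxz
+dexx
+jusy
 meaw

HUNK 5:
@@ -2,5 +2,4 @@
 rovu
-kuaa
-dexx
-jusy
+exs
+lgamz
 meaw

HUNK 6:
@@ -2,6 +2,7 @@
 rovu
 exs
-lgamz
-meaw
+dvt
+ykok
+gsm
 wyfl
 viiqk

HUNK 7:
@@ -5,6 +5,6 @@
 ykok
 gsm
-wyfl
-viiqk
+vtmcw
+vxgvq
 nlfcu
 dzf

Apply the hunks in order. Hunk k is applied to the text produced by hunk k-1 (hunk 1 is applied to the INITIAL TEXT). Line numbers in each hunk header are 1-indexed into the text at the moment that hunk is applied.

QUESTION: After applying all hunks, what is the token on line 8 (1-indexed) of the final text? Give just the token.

Answer: vxgvq

Derivation:
Hunk 1: at line 2 remove [qsir] add [luqca] -> 11 lines: ozym rovu luqca qkzlv fyw kxz meaw ybraj viiqk nlfcu dzf
Hunk 2: at line 1 remove [luqca,qkzlv] add [kuaa,twt] -> 11 lines: ozym rovu kuaa twt fyw kxz meaw ybraj viiqk nlfcu dzf
Hunk 3: at line 7 remove [ybraj] add [wyfl] -> 11 lines: ozym rovu kuaa twt fyw kxz meaw wyfl viiqk nlfcu dzf
Hunk 4: at line 3 remove [twt,fyw,kxz] add [dexx,jusy] -> 10 lines: ozym rovu kuaa dexx jusy meaw wyfl viiqk nlfcu dzf
Hunk 5: at line 2 remove [kuaa,dexx,jusy] add [exs,lgamz] -> 9 lines: ozym rovu exs lgamz meaw wyfl viiqk nlfcu dzf
Hunk 6: at line 2 remove [lgamz,meaw] add [dvt,ykok,gsm] -> 10 lines: ozym rovu exs dvt ykok gsm wyfl viiqk nlfcu dzf
Hunk 7: at line 5 remove [wyfl,viiqk] add [vtmcw,vxgvq] -> 10 lines: ozym rovu exs dvt ykok gsm vtmcw vxgvq nlfcu dzf
Final line 8: vxgvq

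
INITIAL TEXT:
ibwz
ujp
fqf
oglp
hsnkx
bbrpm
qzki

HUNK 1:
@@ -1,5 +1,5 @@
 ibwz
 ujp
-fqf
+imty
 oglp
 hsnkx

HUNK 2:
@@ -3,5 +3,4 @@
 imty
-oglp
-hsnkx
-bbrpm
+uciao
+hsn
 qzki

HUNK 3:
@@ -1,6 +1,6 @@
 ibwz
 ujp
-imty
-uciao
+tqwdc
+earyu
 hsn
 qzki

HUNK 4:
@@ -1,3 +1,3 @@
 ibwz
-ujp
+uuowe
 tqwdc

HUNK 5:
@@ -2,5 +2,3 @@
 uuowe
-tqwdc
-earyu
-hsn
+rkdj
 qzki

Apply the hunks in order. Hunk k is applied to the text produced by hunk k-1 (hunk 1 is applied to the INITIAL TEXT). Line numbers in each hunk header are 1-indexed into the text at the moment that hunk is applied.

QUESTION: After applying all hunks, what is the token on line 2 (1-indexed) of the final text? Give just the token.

Answer: uuowe

Derivation:
Hunk 1: at line 1 remove [fqf] add [imty] -> 7 lines: ibwz ujp imty oglp hsnkx bbrpm qzki
Hunk 2: at line 3 remove [oglp,hsnkx,bbrpm] add [uciao,hsn] -> 6 lines: ibwz ujp imty uciao hsn qzki
Hunk 3: at line 1 remove [imty,uciao] add [tqwdc,earyu] -> 6 lines: ibwz ujp tqwdc earyu hsn qzki
Hunk 4: at line 1 remove [ujp] add [uuowe] -> 6 lines: ibwz uuowe tqwdc earyu hsn qzki
Hunk 5: at line 2 remove [tqwdc,earyu,hsn] add [rkdj] -> 4 lines: ibwz uuowe rkdj qzki
Final line 2: uuowe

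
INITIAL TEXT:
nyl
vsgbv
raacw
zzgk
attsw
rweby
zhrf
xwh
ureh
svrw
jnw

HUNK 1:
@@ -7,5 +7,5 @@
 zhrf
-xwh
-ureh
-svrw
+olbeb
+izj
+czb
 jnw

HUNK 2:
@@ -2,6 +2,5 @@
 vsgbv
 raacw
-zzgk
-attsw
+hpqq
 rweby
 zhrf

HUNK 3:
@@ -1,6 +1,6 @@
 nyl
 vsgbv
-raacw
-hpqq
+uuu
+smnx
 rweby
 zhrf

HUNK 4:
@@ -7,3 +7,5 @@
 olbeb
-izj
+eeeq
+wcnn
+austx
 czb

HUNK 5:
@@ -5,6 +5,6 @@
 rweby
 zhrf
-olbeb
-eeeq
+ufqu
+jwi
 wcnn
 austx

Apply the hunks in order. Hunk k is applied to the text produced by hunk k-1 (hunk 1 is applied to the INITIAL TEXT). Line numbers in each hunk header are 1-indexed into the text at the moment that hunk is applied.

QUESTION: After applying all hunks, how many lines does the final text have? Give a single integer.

Hunk 1: at line 7 remove [xwh,ureh,svrw] add [olbeb,izj,czb] -> 11 lines: nyl vsgbv raacw zzgk attsw rweby zhrf olbeb izj czb jnw
Hunk 2: at line 2 remove [zzgk,attsw] add [hpqq] -> 10 lines: nyl vsgbv raacw hpqq rweby zhrf olbeb izj czb jnw
Hunk 3: at line 1 remove [raacw,hpqq] add [uuu,smnx] -> 10 lines: nyl vsgbv uuu smnx rweby zhrf olbeb izj czb jnw
Hunk 4: at line 7 remove [izj] add [eeeq,wcnn,austx] -> 12 lines: nyl vsgbv uuu smnx rweby zhrf olbeb eeeq wcnn austx czb jnw
Hunk 5: at line 5 remove [olbeb,eeeq] add [ufqu,jwi] -> 12 lines: nyl vsgbv uuu smnx rweby zhrf ufqu jwi wcnn austx czb jnw
Final line count: 12

Answer: 12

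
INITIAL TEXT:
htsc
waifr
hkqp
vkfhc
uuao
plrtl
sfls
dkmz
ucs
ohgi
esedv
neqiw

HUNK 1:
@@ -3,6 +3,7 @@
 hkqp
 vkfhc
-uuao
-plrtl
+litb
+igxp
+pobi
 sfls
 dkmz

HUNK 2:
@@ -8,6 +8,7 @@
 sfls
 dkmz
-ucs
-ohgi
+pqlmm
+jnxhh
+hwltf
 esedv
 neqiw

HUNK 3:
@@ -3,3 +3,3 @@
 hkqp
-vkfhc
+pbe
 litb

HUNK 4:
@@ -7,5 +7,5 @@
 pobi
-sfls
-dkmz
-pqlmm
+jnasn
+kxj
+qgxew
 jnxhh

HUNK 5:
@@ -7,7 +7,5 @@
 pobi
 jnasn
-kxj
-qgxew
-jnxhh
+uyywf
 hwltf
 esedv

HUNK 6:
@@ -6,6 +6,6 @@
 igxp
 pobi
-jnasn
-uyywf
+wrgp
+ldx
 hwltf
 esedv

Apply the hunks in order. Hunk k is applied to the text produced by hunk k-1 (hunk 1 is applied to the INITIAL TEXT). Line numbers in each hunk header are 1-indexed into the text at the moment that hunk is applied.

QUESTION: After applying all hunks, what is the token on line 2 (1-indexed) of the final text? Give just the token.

Hunk 1: at line 3 remove [uuao,plrtl] add [litb,igxp,pobi] -> 13 lines: htsc waifr hkqp vkfhc litb igxp pobi sfls dkmz ucs ohgi esedv neqiw
Hunk 2: at line 8 remove [ucs,ohgi] add [pqlmm,jnxhh,hwltf] -> 14 lines: htsc waifr hkqp vkfhc litb igxp pobi sfls dkmz pqlmm jnxhh hwltf esedv neqiw
Hunk 3: at line 3 remove [vkfhc] add [pbe] -> 14 lines: htsc waifr hkqp pbe litb igxp pobi sfls dkmz pqlmm jnxhh hwltf esedv neqiw
Hunk 4: at line 7 remove [sfls,dkmz,pqlmm] add [jnasn,kxj,qgxew] -> 14 lines: htsc waifr hkqp pbe litb igxp pobi jnasn kxj qgxew jnxhh hwltf esedv neqiw
Hunk 5: at line 7 remove [kxj,qgxew,jnxhh] add [uyywf] -> 12 lines: htsc waifr hkqp pbe litb igxp pobi jnasn uyywf hwltf esedv neqiw
Hunk 6: at line 6 remove [jnasn,uyywf] add [wrgp,ldx] -> 12 lines: htsc waifr hkqp pbe litb igxp pobi wrgp ldx hwltf esedv neqiw
Final line 2: waifr

Answer: waifr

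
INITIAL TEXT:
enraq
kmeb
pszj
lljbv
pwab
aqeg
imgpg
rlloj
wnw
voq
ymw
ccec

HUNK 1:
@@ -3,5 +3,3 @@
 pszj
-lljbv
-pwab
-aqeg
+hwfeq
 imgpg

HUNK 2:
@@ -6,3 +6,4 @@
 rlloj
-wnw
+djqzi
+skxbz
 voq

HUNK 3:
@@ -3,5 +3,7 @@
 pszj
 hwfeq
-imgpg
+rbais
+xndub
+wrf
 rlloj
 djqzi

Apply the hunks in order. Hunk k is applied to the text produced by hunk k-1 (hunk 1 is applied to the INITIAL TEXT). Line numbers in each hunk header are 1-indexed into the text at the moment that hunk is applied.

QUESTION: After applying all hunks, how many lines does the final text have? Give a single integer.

Answer: 13

Derivation:
Hunk 1: at line 3 remove [lljbv,pwab,aqeg] add [hwfeq] -> 10 lines: enraq kmeb pszj hwfeq imgpg rlloj wnw voq ymw ccec
Hunk 2: at line 6 remove [wnw] add [djqzi,skxbz] -> 11 lines: enraq kmeb pszj hwfeq imgpg rlloj djqzi skxbz voq ymw ccec
Hunk 3: at line 3 remove [imgpg] add [rbais,xndub,wrf] -> 13 lines: enraq kmeb pszj hwfeq rbais xndub wrf rlloj djqzi skxbz voq ymw ccec
Final line count: 13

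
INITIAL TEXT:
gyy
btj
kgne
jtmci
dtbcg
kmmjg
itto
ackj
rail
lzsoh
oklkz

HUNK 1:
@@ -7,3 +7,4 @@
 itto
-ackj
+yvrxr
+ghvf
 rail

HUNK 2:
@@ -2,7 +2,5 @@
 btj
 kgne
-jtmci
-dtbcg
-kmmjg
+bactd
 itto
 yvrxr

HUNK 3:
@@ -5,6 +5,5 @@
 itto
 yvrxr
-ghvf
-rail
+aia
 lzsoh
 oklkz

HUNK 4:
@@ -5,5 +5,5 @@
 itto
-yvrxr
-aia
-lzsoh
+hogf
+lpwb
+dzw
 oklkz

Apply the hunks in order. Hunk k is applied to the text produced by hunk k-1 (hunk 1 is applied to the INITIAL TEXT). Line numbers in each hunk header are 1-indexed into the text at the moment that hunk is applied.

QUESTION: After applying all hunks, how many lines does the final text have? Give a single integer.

Hunk 1: at line 7 remove [ackj] add [yvrxr,ghvf] -> 12 lines: gyy btj kgne jtmci dtbcg kmmjg itto yvrxr ghvf rail lzsoh oklkz
Hunk 2: at line 2 remove [jtmci,dtbcg,kmmjg] add [bactd] -> 10 lines: gyy btj kgne bactd itto yvrxr ghvf rail lzsoh oklkz
Hunk 3: at line 5 remove [ghvf,rail] add [aia] -> 9 lines: gyy btj kgne bactd itto yvrxr aia lzsoh oklkz
Hunk 4: at line 5 remove [yvrxr,aia,lzsoh] add [hogf,lpwb,dzw] -> 9 lines: gyy btj kgne bactd itto hogf lpwb dzw oklkz
Final line count: 9

Answer: 9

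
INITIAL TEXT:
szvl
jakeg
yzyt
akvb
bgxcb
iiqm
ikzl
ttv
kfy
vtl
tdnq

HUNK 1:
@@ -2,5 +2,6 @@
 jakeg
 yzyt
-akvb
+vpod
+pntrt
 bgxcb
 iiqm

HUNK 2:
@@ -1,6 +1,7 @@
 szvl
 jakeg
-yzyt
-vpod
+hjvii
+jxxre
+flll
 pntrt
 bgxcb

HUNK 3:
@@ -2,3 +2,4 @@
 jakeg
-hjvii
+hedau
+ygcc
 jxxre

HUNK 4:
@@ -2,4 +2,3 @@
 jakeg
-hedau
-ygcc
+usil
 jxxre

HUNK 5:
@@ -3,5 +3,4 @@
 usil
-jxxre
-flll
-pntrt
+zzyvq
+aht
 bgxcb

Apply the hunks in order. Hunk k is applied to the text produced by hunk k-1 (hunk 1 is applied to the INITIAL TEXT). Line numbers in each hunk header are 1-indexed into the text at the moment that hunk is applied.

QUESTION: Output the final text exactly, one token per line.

Hunk 1: at line 2 remove [akvb] add [vpod,pntrt] -> 12 lines: szvl jakeg yzyt vpod pntrt bgxcb iiqm ikzl ttv kfy vtl tdnq
Hunk 2: at line 1 remove [yzyt,vpod] add [hjvii,jxxre,flll] -> 13 lines: szvl jakeg hjvii jxxre flll pntrt bgxcb iiqm ikzl ttv kfy vtl tdnq
Hunk 3: at line 2 remove [hjvii] add [hedau,ygcc] -> 14 lines: szvl jakeg hedau ygcc jxxre flll pntrt bgxcb iiqm ikzl ttv kfy vtl tdnq
Hunk 4: at line 2 remove [hedau,ygcc] add [usil] -> 13 lines: szvl jakeg usil jxxre flll pntrt bgxcb iiqm ikzl ttv kfy vtl tdnq
Hunk 5: at line 3 remove [jxxre,flll,pntrt] add [zzyvq,aht] -> 12 lines: szvl jakeg usil zzyvq aht bgxcb iiqm ikzl ttv kfy vtl tdnq

Answer: szvl
jakeg
usil
zzyvq
aht
bgxcb
iiqm
ikzl
ttv
kfy
vtl
tdnq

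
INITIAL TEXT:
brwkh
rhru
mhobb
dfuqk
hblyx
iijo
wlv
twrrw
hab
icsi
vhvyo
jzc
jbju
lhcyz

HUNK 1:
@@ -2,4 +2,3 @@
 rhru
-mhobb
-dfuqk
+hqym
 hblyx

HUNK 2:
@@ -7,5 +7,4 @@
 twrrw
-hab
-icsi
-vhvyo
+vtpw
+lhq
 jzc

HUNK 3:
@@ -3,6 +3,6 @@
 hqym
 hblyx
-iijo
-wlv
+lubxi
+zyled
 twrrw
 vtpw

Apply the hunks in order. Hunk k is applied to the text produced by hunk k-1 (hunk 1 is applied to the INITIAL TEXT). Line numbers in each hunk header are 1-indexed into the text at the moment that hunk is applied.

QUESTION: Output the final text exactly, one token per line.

Answer: brwkh
rhru
hqym
hblyx
lubxi
zyled
twrrw
vtpw
lhq
jzc
jbju
lhcyz

Derivation:
Hunk 1: at line 2 remove [mhobb,dfuqk] add [hqym] -> 13 lines: brwkh rhru hqym hblyx iijo wlv twrrw hab icsi vhvyo jzc jbju lhcyz
Hunk 2: at line 7 remove [hab,icsi,vhvyo] add [vtpw,lhq] -> 12 lines: brwkh rhru hqym hblyx iijo wlv twrrw vtpw lhq jzc jbju lhcyz
Hunk 3: at line 3 remove [iijo,wlv] add [lubxi,zyled] -> 12 lines: brwkh rhru hqym hblyx lubxi zyled twrrw vtpw lhq jzc jbju lhcyz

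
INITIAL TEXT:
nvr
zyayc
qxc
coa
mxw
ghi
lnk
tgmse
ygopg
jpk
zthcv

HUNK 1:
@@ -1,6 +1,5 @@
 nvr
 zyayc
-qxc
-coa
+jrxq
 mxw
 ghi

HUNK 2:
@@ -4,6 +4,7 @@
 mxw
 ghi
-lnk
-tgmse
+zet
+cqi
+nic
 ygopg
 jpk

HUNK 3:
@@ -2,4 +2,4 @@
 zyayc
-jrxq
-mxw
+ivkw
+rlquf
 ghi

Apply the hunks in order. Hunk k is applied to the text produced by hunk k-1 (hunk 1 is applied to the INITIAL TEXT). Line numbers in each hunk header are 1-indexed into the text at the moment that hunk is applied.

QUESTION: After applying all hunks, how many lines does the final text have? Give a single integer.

Hunk 1: at line 1 remove [qxc,coa] add [jrxq] -> 10 lines: nvr zyayc jrxq mxw ghi lnk tgmse ygopg jpk zthcv
Hunk 2: at line 4 remove [lnk,tgmse] add [zet,cqi,nic] -> 11 lines: nvr zyayc jrxq mxw ghi zet cqi nic ygopg jpk zthcv
Hunk 3: at line 2 remove [jrxq,mxw] add [ivkw,rlquf] -> 11 lines: nvr zyayc ivkw rlquf ghi zet cqi nic ygopg jpk zthcv
Final line count: 11

Answer: 11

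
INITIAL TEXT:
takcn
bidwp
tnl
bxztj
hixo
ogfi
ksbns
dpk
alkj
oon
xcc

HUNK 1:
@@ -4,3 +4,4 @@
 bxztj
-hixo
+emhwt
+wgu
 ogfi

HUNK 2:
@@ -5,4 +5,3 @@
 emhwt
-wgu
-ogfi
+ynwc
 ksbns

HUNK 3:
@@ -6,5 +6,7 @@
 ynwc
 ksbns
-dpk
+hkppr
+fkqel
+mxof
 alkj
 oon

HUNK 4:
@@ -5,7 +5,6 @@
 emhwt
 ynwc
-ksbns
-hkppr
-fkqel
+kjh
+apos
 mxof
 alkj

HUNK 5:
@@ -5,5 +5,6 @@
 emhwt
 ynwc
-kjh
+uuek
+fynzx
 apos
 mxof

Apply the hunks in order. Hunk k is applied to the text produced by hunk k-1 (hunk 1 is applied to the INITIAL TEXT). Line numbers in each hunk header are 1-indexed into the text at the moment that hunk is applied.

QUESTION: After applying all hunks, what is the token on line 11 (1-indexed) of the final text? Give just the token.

Hunk 1: at line 4 remove [hixo] add [emhwt,wgu] -> 12 lines: takcn bidwp tnl bxztj emhwt wgu ogfi ksbns dpk alkj oon xcc
Hunk 2: at line 5 remove [wgu,ogfi] add [ynwc] -> 11 lines: takcn bidwp tnl bxztj emhwt ynwc ksbns dpk alkj oon xcc
Hunk 3: at line 6 remove [dpk] add [hkppr,fkqel,mxof] -> 13 lines: takcn bidwp tnl bxztj emhwt ynwc ksbns hkppr fkqel mxof alkj oon xcc
Hunk 4: at line 5 remove [ksbns,hkppr,fkqel] add [kjh,apos] -> 12 lines: takcn bidwp tnl bxztj emhwt ynwc kjh apos mxof alkj oon xcc
Hunk 5: at line 5 remove [kjh] add [uuek,fynzx] -> 13 lines: takcn bidwp tnl bxztj emhwt ynwc uuek fynzx apos mxof alkj oon xcc
Final line 11: alkj

Answer: alkj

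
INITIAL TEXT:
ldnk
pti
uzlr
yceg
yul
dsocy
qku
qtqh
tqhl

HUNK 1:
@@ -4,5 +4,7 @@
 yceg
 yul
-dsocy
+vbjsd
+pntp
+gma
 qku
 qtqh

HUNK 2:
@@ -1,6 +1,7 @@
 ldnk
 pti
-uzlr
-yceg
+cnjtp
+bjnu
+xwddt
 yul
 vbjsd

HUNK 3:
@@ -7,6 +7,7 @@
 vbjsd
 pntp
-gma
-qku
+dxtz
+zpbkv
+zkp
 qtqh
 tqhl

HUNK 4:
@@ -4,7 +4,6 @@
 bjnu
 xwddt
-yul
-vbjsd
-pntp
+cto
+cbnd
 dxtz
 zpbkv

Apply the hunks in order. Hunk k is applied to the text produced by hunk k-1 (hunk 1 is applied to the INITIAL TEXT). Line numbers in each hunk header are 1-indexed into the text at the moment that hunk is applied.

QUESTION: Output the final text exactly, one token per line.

Hunk 1: at line 4 remove [dsocy] add [vbjsd,pntp,gma] -> 11 lines: ldnk pti uzlr yceg yul vbjsd pntp gma qku qtqh tqhl
Hunk 2: at line 1 remove [uzlr,yceg] add [cnjtp,bjnu,xwddt] -> 12 lines: ldnk pti cnjtp bjnu xwddt yul vbjsd pntp gma qku qtqh tqhl
Hunk 3: at line 7 remove [gma,qku] add [dxtz,zpbkv,zkp] -> 13 lines: ldnk pti cnjtp bjnu xwddt yul vbjsd pntp dxtz zpbkv zkp qtqh tqhl
Hunk 4: at line 4 remove [yul,vbjsd,pntp] add [cto,cbnd] -> 12 lines: ldnk pti cnjtp bjnu xwddt cto cbnd dxtz zpbkv zkp qtqh tqhl

Answer: ldnk
pti
cnjtp
bjnu
xwddt
cto
cbnd
dxtz
zpbkv
zkp
qtqh
tqhl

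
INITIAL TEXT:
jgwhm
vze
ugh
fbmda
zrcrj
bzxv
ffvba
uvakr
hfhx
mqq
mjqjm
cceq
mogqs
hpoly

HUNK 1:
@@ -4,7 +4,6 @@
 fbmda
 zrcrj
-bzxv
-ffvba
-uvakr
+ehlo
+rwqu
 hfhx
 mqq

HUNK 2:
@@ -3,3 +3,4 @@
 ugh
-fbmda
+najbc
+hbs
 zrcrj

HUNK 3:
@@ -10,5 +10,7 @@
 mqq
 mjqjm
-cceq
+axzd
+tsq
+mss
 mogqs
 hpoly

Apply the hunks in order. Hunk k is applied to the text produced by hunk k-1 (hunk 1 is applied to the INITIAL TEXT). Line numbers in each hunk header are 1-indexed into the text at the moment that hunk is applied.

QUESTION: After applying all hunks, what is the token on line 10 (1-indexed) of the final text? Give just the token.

Hunk 1: at line 4 remove [bzxv,ffvba,uvakr] add [ehlo,rwqu] -> 13 lines: jgwhm vze ugh fbmda zrcrj ehlo rwqu hfhx mqq mjqjm cceq mogqs hpoly
Hunk 2: at line 3 remove [fbmda] add [najbc,hbs] -> 14 lines: jgwhm vze ugh najbc hbs zrcrj ehlo rwqu hfhx mqq mjqjm cceq mogqs hpoly
Hunk 3: at line 10 remove [cceq] add [axzd,tsq,mss] -> 16 lines: jgwhm vze ugh najbc hbs zrcrj ehlo rwqu hfhx mqq mjqjm axzd tsq mss mogqs hpoly
Final line 10: mqq

Answer: mqq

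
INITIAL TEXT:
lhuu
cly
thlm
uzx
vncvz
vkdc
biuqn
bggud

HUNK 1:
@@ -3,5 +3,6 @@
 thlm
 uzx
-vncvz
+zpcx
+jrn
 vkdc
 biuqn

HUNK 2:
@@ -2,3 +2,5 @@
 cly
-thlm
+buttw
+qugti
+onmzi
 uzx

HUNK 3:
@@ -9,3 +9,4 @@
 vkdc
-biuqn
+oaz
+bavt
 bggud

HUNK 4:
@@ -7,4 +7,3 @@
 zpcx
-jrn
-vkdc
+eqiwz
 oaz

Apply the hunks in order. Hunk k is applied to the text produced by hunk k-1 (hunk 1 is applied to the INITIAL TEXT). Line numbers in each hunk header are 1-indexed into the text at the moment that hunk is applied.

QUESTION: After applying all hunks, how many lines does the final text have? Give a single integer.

Answer: 11

Derivation:
Hunk 1: at line 3 remove [vncvz] add [zpcx,jrn] -> 9 lines: lhuu cly thlm uzx zpcx jrn vkdc biuqn bggud
Hunk 2: at line 2 remove [thlm] add [buttw,qugti,onmzi] -> 11 lines: lhuu cly buttw qugti onmzi uzx zpcx jrn vkdc biuqn bggud
Hunk 3: at line 9 remove [biuqn] add [oaz,bavt] -> 12 lines: lhuu cly buttw qugti onmzi uzx zpcx jrn vkdc oaz bavt bggud
Hunk 4: at line 7 remove [jrn,vkdc] add [eqiwz] -> 11 lines: lhuu cly buttw qugti onmzi uzx zpcx eqiwz oaz bavt bggud
Final line count: 11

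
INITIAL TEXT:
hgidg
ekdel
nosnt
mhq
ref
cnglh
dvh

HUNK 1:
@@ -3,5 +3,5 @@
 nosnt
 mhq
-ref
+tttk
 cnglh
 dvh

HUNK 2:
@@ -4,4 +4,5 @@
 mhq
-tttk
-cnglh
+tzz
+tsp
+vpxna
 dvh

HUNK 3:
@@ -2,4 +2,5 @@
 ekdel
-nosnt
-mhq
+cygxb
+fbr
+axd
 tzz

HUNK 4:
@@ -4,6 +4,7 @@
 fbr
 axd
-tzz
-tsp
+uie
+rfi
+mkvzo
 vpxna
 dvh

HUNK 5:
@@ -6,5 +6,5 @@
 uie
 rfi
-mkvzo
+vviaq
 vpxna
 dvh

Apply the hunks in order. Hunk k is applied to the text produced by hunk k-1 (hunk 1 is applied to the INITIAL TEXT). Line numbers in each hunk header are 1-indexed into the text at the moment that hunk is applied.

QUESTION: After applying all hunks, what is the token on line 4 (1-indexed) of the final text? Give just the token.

Hunk 1: at line 3 remove [ref] add [tttk] -> 7 lines: hgidg ekdel nosnt mhq tttk cnglh dvh
Hunk 2: at line 4 remove [tttk,cnglh] add [tzz,tsp,vpxna] -> 8 lines: hgidg ekdel nosnt mhq tzz tsp vpxna dvh
Hunk 3: at line 2 remove [nosnt,mhq] add [cygxb,fbr,axd] -> 9 lines: hgidg ekdel cygxb fbr axd tzz tsp vpxna dvh
Hunk 4: at line 4 remove [tzz,tsp] add [uie,rfi,mkvzo] -> 10 lines: hgidg ekdel cygxb fbr axd uie rfi mkvzo vpxna dvh
Hunk 5: at line 6 remove [mkvzo] add [vviaq] -> 10 lines: hgidg ekdel cygxb fbr axd uie rfi vviaq vpxna dvh
Final line 4: fbr

Answer: fbr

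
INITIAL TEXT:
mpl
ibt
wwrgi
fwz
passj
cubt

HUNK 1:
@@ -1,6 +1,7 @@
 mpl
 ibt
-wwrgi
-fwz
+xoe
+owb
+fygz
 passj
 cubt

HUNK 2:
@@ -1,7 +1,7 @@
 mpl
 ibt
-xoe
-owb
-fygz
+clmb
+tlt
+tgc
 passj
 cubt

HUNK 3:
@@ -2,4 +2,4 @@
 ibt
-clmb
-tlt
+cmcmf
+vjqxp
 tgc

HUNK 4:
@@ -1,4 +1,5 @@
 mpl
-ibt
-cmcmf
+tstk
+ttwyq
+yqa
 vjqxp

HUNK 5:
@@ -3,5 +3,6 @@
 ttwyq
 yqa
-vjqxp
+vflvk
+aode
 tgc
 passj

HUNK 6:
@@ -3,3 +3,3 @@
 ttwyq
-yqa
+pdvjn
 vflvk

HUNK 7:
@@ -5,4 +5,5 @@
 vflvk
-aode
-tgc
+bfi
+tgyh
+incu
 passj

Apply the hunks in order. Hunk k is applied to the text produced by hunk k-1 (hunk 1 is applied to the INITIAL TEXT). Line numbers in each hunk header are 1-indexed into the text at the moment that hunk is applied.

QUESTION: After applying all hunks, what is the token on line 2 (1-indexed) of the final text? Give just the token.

Answer: tstk

Derivation:
Hunk 1: at line 1 remove [wwrgi,fwz] add [xoe,owb,fygz] -> 7 lines: mpl ibt xoe owb fygz passj cubt
Hunk 2: at line 1 remove [xoe,owb,fygz] add [clmb,tlt,tgc] -> 7 lines: mpl ibt clmb tlt tgc passj cubt
Hunk 3: at line 2 remove [clmb,tlt] add [cmcmf,vjqxp] -> 7 lines: mpl ibt cmcmf vjqxp tgc passj cubt
Hunk 4: at line 1 remove [ibt,cmcmf] add [tstk,ttwyq,yqa] -> 8 lines: mpl tstk ttwyq yqa vjqxp tgc passj cubt
Hunk 5: at line 3 remove [vjqxp] add [vflvk,aode] -> 9 lines: mpl tstk ttwyq yqa vflvk aode tgc passj cubt
Hunk 6: at line 3 remove [yqa] add [pdvjn] -> 9 lines: mpl tstk ttwyq pdvjn vflvk aode tgc passj cubt
Hunk 7: at line 5 remove [aode,tgc] add [bfi,tgyh,incu] -> 10 lines: mpl tstk ttwyq pdvjn vflvk bfi tgyh incu passj cubt
Final line 2: tstk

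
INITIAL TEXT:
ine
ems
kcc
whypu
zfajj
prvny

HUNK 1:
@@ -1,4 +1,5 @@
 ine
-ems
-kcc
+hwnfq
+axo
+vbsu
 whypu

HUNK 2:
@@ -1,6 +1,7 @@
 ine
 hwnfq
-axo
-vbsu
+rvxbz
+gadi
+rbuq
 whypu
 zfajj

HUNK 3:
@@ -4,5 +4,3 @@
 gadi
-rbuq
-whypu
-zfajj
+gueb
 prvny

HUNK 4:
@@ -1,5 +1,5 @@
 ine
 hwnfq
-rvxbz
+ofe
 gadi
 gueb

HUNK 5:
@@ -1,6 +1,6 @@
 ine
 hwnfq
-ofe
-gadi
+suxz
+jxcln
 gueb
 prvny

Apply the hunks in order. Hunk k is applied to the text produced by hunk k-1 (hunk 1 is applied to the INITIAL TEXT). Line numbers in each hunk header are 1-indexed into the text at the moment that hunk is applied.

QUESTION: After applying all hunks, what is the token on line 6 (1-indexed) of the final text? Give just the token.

Answer: prvny

Derivation:
Hunk 1: at line 1 remove [ems,kcc] add [hwnfq,axo,vbsu] -> 7 lines: ine hwnfq axo vbsu whypu zfajj prvny
Hunk 2: at line 1 remove [axo,vbsu] add [rvxbz,gadi,rbuq] -> 8 lines: ine hwnfq rvxbz gadi rbuq whypu zfajj prvny
Hunk 3: at line 4 remove [rbuq,whypu,zfajj] add [gueb] -> 6 lines: ine hwnfq rvxbz gadi gueb prvny
Hunk 4: at line 1 remove [rvxbz] add [ofe] -> 6 lines: ine hwnfq ofe gadi gueb prvny
Hunk 5: at line 1 remove [ofe,gadi] add [suxz,jxcln] -> 6 lines: ine hwnfq suxz jxcln gueb prvny
Final line 6: prvny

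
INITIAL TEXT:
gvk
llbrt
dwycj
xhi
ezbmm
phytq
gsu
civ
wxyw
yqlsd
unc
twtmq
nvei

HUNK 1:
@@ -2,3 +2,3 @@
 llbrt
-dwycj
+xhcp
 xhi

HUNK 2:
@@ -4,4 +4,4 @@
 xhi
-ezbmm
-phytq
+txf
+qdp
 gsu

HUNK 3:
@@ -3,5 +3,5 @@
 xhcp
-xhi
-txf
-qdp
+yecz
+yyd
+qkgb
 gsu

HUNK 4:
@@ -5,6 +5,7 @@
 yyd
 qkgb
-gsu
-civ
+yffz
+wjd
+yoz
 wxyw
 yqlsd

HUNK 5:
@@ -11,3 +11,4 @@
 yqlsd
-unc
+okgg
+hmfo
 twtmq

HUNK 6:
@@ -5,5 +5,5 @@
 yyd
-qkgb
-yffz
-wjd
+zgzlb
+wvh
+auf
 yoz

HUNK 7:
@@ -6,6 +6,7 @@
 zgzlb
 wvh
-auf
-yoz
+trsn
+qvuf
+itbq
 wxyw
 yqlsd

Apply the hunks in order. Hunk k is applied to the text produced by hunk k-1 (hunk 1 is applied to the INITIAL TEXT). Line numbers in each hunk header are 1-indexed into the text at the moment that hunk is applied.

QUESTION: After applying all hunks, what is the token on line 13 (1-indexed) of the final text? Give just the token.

Hunk 1: at line 2 remove [dwycj] add [xhcp] -> 13 lines: gvk llbrt xhcp xhi ezbmm phytq gsu civ wxyw yqlsd unc twtmq nvei
Hunk 2: at line 4 remove [ezbmm,phytq] add [txf,qdp] -> 13 lines: gvk llbrt xhcp xhi txf qdp gsu civ wxyw yqlsd unc twtmq nvei
Hunk 3: at line 3 remove [xhi,txf,qdp] add [yecz,yyd,qkgb] -> 13 lines: gvk llbrt xhcp yecz yyd qkgb gsu civ wxyw yqlsd unc twtmq nvei
Hunk 4: at line 5 remove [gsu,civ] add [yffz,wjd,yoz] -> 14 lines: gvk llbrt xhcp yecz yyd qkgb yffz wjd yoz wxyw yqlsd unc twtmq nvei
Hunk 5: at line 11 remove [unc] add [okgg,hmfo] -> 15 lines: gvk llbrt xhcp yecz yyd qkgb yffz wjd yoz wxyw yqlsd okgg hmfo twtmq nvei
Hunk 6: at line 5 remove [qkgb,yffz,wjd] add [zgzlb,wvh,auf] -> 15 lines: gvk llbrt xhcp yecz yyd zgzlb wvh auf yoz wxyw yqlsd okgg hmfo twtmq nvei
Hunk 7: at line 6 remove [auf,yoz] add [trsn,qvuf,itbq] -> 16 lines: gvk llbrt xhcp yecz yyd zgzlb wvh trsn qvuf itbq wxyw yqlsd okgg hmfo twtmq nvei
Final line 13: okgg

Answer: okgg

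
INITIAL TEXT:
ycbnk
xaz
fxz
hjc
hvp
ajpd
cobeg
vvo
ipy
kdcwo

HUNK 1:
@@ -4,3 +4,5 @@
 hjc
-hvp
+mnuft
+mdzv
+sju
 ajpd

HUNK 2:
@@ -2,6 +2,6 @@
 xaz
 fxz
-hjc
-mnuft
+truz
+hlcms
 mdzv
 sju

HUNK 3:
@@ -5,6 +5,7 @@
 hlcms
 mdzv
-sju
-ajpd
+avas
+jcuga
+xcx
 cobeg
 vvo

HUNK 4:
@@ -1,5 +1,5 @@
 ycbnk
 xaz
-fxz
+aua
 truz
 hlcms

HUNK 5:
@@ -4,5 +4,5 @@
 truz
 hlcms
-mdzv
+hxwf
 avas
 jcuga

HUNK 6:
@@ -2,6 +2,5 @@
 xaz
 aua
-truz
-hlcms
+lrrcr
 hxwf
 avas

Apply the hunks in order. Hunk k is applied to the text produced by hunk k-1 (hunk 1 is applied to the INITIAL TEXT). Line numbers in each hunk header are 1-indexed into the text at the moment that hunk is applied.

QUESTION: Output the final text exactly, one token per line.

Answer: ycbnk
xaz
aua
lrrcr
hxwf
avas
jcuga
xcx
cobeg
vvo
ipy
kdcwo

Derivation:
Hunk 1: at line 4 remove [hvp] add [mnuft,mdzv,sju] -> 12 lines: ycbnk xaz fxz hjc mnuft mdzv sju ajpd cobeg vvo ipy kdcwo
Hunk 2: at line 2 remove [hjc,mnuft] add [truz,hlcms] -> 12 lines: ycbnk xaz fxz truz hlcms mdzv sju ajpd cobeg vvo ipy kdcwo
Hunk 3: at line 5 remove [sju,ajpd] add [avas,jcuga,xcx] -> 13 lines: ycbnk xaz fxz truz hlcms mdzv avas jcuga xcx cobeg vvo ipy kdcwo
Hunk 4: at line 1 remove [fxz] add [aua] -> 13 lines: ycbnk xaz aua truz hlcms mdzv avas jcuga xcx cobeg vvo ipy kdcwo
Hunk 5: at line 4 remove [mdzv] add [hxwf] -> 13 lines: ycbnk xaz aua truz hlcms hxwf avas jcuga xcx cobeg vvo ipy kdcwo
Hunk 6: at line 2 remove [truz,hlcms] add [lrrcr] -> 12 lines: ycbnk xaz aua lrrcr hxwf avas jcuga xcx cobeg vvo ipy kdcwo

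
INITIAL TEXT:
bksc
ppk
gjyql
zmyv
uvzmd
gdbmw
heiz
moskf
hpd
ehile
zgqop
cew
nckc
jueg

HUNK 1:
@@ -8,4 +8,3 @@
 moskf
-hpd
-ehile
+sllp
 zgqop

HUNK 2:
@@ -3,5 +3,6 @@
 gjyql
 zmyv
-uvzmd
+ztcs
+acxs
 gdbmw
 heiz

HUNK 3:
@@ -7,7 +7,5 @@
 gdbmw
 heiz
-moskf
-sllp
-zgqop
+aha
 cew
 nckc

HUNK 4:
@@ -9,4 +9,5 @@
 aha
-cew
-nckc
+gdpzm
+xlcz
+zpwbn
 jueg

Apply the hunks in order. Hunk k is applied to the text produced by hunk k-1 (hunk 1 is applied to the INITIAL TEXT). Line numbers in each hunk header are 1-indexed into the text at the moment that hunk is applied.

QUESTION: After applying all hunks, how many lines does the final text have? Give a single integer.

Hunk 1: at line 8 remove [hpd,ehile] add [sllp] -> 13 lines: bksc ppk gjyql zmyv uvzmd gdbmw heiz moskf sllp zgqop cew nckc jueg
Hunk 2: at line 3 remove [uvzmd] add [ztcs,acxs] -> 14 lines: bksc ppk gjyql zmyv ztcs acxs gdbmw heiz moskf sllp zgqop cew nckc jueg
Hunk 3: at line 7 remove [moskf,sllp,zgqop] add [aha] -> 12 lines: bksc ppk gjyql zmyv ztcs acxs gdbmw heiz aha cew nckc jueg
Hunk 4: at line 9 remove [cew,nckc] add [gdpzm,xlcz,zpwbn] -> 13 lines: bksc ppk gjyql zmyv ztcs acxs gdbmw heiz aha gdpzm xlcz zpwbn jueg
Final line count: 13

Answer: 13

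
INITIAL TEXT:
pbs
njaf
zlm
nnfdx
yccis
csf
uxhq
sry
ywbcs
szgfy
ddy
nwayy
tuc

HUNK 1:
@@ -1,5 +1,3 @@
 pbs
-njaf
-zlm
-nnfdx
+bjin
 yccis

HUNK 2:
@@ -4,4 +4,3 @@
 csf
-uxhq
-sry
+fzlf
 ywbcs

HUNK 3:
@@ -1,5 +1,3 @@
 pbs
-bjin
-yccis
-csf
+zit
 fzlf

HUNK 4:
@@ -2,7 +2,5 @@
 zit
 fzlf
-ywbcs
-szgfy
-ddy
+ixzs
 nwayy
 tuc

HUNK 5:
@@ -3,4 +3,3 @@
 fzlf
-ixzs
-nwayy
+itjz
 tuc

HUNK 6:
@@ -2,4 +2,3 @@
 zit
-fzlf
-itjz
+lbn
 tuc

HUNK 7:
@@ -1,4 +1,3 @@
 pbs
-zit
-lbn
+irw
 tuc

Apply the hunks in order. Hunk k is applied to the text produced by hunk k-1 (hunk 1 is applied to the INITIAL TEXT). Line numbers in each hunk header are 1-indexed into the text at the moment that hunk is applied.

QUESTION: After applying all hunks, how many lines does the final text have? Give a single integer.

Answer: 3

Derivation:
Hunk 1: at line 1 remove [njaf,zlm,nnfdx] add [bjin] -> 11 lines: pbs bjin yccis csf uxhq sry ywbcs szgfy ddy nwayy tuc
Hunk 2: at line 4 remove [uxhq,sry] add [fzlf] -> 10 lines: pbs bjin yccis csf fzlf ywbcs szgfy ddy nwayy tuc
Hunk 3: at line 1 remove [bjin,yccis,csf] add [zit] -> 8 lines: pbs zit fzlf ywbcs szgfy ddy nwayy tuc
Hunk 4: at line 2 remove [ywbcs,szgfy,ddy] add [ixzs] -> 6 lines: pbs zit fzlf ixzs nwayy tuc
Hunk 5: at line 3 remove [ixzs,nwayy] add [itjz] -> 5 lines: pbs zit fzlf itjz tuc
Hunk 6: at line 2 remove [fzlf,itjz] add [lbn] -> 4 lines: pbs zit lbn tuc
Hunk 7: at line 1 remove [zit,lbn] add [irw] -> 3 lines: pbs irw tuc
Final line count: 3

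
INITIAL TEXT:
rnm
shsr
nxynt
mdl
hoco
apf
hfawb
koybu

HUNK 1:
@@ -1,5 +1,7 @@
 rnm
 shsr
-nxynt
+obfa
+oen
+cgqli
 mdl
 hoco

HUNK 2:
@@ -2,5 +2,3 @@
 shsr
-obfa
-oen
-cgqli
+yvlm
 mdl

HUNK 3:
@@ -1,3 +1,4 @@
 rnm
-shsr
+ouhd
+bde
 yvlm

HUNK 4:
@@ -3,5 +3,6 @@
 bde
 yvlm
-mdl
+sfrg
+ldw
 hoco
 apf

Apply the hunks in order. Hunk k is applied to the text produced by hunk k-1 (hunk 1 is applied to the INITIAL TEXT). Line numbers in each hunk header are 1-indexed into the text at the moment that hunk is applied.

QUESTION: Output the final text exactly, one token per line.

Answer: rnm
ouhd
bde
yvlm
sfrg
ldw
hoco
apf
hfawb
koybu

Derivation:
Hunk 1: at line 1 remove [nxynt] add [obfa,oen,cgqli] -> 10 lines: rnm shsr obfa oen cgqli mdl hoco apf hfawb koybu
Hunk 2: at line 2 remove [obfa,oen,cgqli] add [yvlm] -> 8 lines: rnm shsr yvlm mdl hoco apf hfawb koybu
Hunk 3: at line 1 remove [shsr] add [ouhd,bde] -> 9 lines: rnm ouhd bde yvlm mdl hoco apf hfawb koybu
Hunk 4: at line 3 remove [mdl] add [sfrg,ldw] -> 10 lines: rnm ouhd bde yvlm sfrg ldw hoco apf hfawb koybu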